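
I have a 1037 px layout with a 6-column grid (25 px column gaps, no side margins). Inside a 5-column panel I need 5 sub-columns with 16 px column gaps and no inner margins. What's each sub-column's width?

6 columns + 5 column gaps: 6c + 5·25 = 1037.
6c = 1037 − 125 = 912, so c = 152 px.
5-column span = 5·152 + 4·25 = 860 px.
5d + 4·16 = 860 → 5d = 796 → d = 159.2 px.

159.2 px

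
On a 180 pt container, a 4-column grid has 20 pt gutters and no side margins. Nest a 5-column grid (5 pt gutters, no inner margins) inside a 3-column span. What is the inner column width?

4c + 3·20 = 180 → 4c = 120 → c = 30 pt.
3 columns plus 2 gutters: 90 + 40 = 130 pt.
5 columns + 4 gutters: 5d + 4·5 = 130.
5d = 130 − 20 = 110, so d = 22 pt.

22 pt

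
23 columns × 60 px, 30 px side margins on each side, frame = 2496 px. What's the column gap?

Subtract both margins: 2496 − 2·30 = 2436 px.
23·60 + 22g = 2436 → 22g = 1056 → g = 48 px.

48 px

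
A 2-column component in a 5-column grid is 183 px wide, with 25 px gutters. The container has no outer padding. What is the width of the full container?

Subtracting 1 gutter of 25 leaves 158 for 2 columns, so c = 79 px.
Container = 5·79 + 4·25 = 395 + 100 = 495 px.

495 px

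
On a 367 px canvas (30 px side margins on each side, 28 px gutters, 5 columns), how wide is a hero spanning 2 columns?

106 px

Content width = 367 − 2·30 = 307 px.
5 columns + 4 gutters: 5c + 4·28 = 307.
5c = 307 − 112 = 195, so c = 39 px.
2 columns plus 1 gutter: 78 + 28 = 106 px.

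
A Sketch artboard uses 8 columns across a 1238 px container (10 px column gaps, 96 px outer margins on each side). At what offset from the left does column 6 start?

Subtract both margins: 1238 − 2·96 = 1046 px.
Subtracting 7 column gaps of 10 leaves 976 for 8 columns, so c = 122 px.
Before column 6: the margin + 5 columns + 5 column gaps.
Offset = 96 + 5·(122 + 10) = 96 + 660 = 756 px.

756 px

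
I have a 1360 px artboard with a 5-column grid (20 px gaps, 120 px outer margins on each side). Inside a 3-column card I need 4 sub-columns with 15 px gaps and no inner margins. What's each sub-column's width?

154.75 px

Take off 240 px of margins, leaving 1120 px.
1120 − 4·20 = 1040; ÷5 gives c = 208 px.
3-column span = 3·208 + 2·20 = 664 px.
664 − 3·15 = 619; ÷4 gives d = 154.75 px.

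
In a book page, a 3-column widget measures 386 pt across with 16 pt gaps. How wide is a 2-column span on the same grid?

252 pt

Subtracting 2 gaps of 16 leaves 354 for 3 columns, so c = 118 pt.
Span of 2: 2·118 + 1·16 = 236 + 16 = 252 pt.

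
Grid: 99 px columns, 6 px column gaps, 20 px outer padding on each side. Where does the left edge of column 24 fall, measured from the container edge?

2435 px

Column 24 starts at margin + 23·(column + gutter) = 20 + 23·105 = 2435 px.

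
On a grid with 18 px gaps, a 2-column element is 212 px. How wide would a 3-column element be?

327 px

Subtracting 1 gap of 18 leaves 194 for 2 columns, so c = 97 px.
3-column span = 3·97 + 2·18 = 327 px.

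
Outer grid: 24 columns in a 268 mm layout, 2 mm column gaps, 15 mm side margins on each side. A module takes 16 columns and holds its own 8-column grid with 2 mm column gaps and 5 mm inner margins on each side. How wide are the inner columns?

16.75 mm

Subtract both margins: 268 − 2·15 = 238 mm.
24 columns + 23 column gaps: 24c + 23·2 = 238.
24c = 238 − 46 = 192, so c = 8 mm.
16 columns plus 15 column gaps: 128 + 30 = 158 mm.
Inner content = 158 − 2·5 = 148 mm.
8 columns + 7 column gaps: 8d + 7·2 = 148.
8d = 148 − 14 = 134, so d = 16.75 mm.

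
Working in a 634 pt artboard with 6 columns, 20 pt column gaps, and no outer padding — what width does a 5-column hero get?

525 pt

6 columns + 5 column gaps: 6c + 5·20 = 634.
6c = 634 − 100 = 534, so c = 89 pt.
5 columns plus 4 column gaps: 445 + 80 = 525 pt.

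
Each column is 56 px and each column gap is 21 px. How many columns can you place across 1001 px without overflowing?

13 columns

k columns need k·56 + (k−1)·21 = k·77 − 21.
k·77 − 21 ≤ 1001 → k ≤ 1022 / 77 ≈ 13.27, so k = 13.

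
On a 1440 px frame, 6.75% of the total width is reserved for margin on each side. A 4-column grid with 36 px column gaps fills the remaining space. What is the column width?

284.4 px

1440 × (1 − 2·6.75%) = 1440 × 86.5% = 1245.6 px for the columns.
4c + 3·36 = 1245.6 → 4c = 1137.6 → c = 284.4 px.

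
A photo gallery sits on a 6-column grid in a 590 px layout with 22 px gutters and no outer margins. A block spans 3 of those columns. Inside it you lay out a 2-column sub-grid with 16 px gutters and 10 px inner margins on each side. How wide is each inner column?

124 px

6 columns + 5 gutters: 6c + 5·22 = 590.
6c = 590 − 110 = 480, so c = 80 px.
Span of 3: 3·80 + 2·22 = 240 + 44 = 284 px.
Inner content = 284 − 2·10 = 264 px.
2 columns + 1 gutter: 2d + 1·16 = 264.
2d = 264 − 16 = 248, so d = 124 px.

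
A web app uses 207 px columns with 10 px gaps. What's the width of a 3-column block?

3 columns plus 2 gaps: 621 + 20 = 641 px.

641 px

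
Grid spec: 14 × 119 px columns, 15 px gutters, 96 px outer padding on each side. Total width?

Total width: 2·96 + 14·119 + 13·15 = 2053 px.

2053 px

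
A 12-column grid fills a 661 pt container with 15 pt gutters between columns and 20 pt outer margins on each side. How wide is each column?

38 pt

Inside the margins: 661 − 40 = 621 pt.
12c + 11·15 = 621 → 12c = 456 → c = 38 pt.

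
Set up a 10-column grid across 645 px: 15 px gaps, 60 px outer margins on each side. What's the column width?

39 px

Take off 120 px of margins, leaving 525 px.
10 columns + 9 gaps: 10c + 9·15 = 525.
10c = 525 − 135 = 390, so c = 39 px.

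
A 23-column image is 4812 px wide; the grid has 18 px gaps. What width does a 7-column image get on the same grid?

1452 px

4812 − 22·18 = 4416; ÷23 gives c = 192 px.
Span of 7: 7·192 + 6·18 = 1344 + 108 = 1452 px.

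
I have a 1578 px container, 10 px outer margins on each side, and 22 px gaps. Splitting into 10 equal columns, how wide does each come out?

136 px

Inside the margins: 1578 − 20 = 1558 px.
Subtracting 9 gaps of 22 leaves 1360 for 10 columns, so c = 136 px.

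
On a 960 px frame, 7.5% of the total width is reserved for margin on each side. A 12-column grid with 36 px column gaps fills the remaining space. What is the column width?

35 px

Margins: 7.5% × 960 = 72 px each, so content = 960 − 144 = 816 px.
816 − 11·36 = 420; ÷12 gives c = 35 px.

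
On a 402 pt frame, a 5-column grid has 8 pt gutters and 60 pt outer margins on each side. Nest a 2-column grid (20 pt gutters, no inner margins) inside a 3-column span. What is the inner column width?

73 pt

Take off 120 pt of margins, leaving 282 pt.
5c + 4·8 = 282 → 5c = 250 → c = 50 pt.
Span of 3: 3·50 + 2·8 = 150 + 16 = 166 pt.
2d + 1·20 = 166 → 2d = 146 → d = 73 pt.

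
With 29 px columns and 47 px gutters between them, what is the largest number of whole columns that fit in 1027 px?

14 columns: 14·29 + 13·47 = 1017 px ≤ 1027.
15 columns: 1093 px > 1027. So 14.

14 columns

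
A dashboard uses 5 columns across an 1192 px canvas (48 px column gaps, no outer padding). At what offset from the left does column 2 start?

5 columns + 4 column gaps: 5c + 4·48 = 1192.
5c = 1192 − 192 = 1000, so c = 200 px.
No margin, so column 2 starts at 1·(column + gutter) = 1·248 = 248 px.

248 px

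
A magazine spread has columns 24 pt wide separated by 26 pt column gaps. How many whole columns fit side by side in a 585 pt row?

12 columns: 12·24 + 11·26 = 574 pt ≤ 585.
13 columns: 624 pt > 585. So 12.

12 columns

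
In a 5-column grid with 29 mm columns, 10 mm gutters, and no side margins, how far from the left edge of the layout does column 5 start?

156 mm

Before column 5: 4 columns + 4 gutters.
Offset = 4·(29 + 10) = 4·39 = 156 mm.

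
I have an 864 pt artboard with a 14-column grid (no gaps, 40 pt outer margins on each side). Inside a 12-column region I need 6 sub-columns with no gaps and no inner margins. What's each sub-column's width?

112 pt

Outer content = 864 − 2·40 = 784 pt.
With no gaps, each column is 784/14 = 56 pt.
With no gaps, 12 columns span 12·56 = 672 pt.
6d = 672 → d = 112 pt.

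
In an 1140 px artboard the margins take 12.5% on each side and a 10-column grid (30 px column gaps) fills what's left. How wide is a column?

58.5 px

Margins: 12.5% × 1140 = 142.5 px each, so content = 1140 − 285 = 855 px.
Subtracting 9 column gaps of 30 leaves 585 for 10 columns, so c = 58.5 px.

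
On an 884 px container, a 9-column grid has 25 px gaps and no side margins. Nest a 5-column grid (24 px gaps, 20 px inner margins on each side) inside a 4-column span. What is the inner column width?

48.6 px

9c + 8·25 = 884 → 9c = 684 → c = 76 px.
4-column span = 4·76 + 3·25 = 379 px.
Inner content = 379 − 2·20 = 339 px.
5d + 4·24 = 339 → 5d = 243 → d = 48.6 px.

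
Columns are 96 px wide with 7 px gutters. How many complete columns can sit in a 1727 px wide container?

Each extra column adds 96 + 7 = 103 px.
(1727 + 7) / 103 = 16.83, so 16 columns fit.

16 columns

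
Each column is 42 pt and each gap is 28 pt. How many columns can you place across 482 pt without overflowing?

7 columns: 7·42 + 6·28 = 462 pt ≤ 482.
8 columns: 532 pt > 482. So 7.

7 columns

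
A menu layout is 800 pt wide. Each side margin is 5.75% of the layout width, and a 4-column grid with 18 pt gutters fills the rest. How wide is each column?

163.5 pt

800 × (1 − 2·5.75%) = 800 × 88.5% = 708 pt for the columns.
4c + 3·18 = 708 → 4c = 654 → c = 163.5 pt.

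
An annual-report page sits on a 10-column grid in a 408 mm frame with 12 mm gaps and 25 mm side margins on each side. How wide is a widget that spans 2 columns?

62 mm

Content width = 408 − 2·25 = 358 mm.
Subtracting 9 gaps of 12 leaves 250 for 10 columns, so c = 25 mm.
Span of 2: 2·25 + 1·12 = 50 + 12 = 62 mm.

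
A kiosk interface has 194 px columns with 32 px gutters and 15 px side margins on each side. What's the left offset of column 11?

2275 px

Each column+gutter stride is 226 px; 10 of them past the 15 px margin is 15 + 2260 = 2275 px.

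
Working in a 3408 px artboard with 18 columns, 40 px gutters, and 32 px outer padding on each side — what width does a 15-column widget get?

Content width = 3408 − 2·32 = 3344 px.
18c + 17·40 = 3344 → 18c = 2664 → c = 148 px.
15-column span = 15·148 + 14·40 = 2780 px.

2780 px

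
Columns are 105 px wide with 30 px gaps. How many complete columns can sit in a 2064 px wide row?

Each extra column adds 105 + 30 = 135 px.
(2064 + 30) / 135 = 15.51, so 15 columns fit.

15 columns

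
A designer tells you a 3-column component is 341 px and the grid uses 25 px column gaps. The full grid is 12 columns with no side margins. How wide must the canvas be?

341 − 2·25 = 291; ÷3 gives c = 97 px.
Canvas = 12·97 + 11·25 = 1164 + 275 = 1439 px.

1439 px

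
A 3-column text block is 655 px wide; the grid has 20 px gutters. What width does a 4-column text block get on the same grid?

880 px

655 − 2·20 = 615; ÷3 gives c = 205 px.
Span of 4: 4·205 + 3·20 = 820 + 60 = 880 px.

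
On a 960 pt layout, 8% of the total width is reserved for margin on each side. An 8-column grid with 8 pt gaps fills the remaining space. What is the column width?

93.8 pt

Margins: 8% × 960 = 76.8 pt each, so content = 960 − 153.6 = 806.4 pt.
8c + 7·8 = 806.4 → 8c = 750.4 → c = 93.8 pt.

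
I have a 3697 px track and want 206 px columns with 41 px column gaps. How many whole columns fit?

15 columns

Each extra column adds 206 + 41 = 247 px.
(3697 + 41) / 247 = 15.13, so 15 columns fit.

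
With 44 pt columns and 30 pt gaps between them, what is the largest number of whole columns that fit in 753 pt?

k columns need k·44 + (k−1)·30 = k·74 − 30.
k·74 − 30 ≤ 753 → k ≤ 783 / 74 ≈ 10.58, so k = 10.

10 columns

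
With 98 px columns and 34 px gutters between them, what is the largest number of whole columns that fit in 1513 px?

11 columns

k columns need k·98 + (k−1)·34 = k·132 − 34.
k·132 − 34 ≤ 1513 → k ≤ 1547 / 132 ≈ 11.72, so k = 11.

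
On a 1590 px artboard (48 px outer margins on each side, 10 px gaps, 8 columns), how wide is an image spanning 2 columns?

Take off 96 px of margins, leaving 1494 px.
8c + 7·10 = 1494 → 8c = 1424 → c = 178 px.
Span of 2: 2·178 + 1·10 = 356 + 10 = 366 px.

366 px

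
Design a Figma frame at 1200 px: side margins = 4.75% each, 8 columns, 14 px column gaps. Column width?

1200 × (1 − 2·4.75%) = 1200 × 90.5% = 1086 px for the columns.
1086 − 7·14 = 988; ÷8 gives c = 123.5 px.

123.5 px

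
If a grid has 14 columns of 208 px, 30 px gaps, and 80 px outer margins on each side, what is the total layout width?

3462 px

Layout = 2·80 + 14·208 + 13·30 = 160 + 2912 + 390 = 3462 px.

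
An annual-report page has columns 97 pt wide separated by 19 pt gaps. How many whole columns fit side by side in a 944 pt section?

k columns need k·97 + (k−1)·19 = k·116 − 19.
k·116 − 19 ≤ 944 → k ≤ 963 / 116 ≈ 8.30, so k = 8.

8 columns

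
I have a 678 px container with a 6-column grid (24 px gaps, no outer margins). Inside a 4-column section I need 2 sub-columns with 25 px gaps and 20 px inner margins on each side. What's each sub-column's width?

189.5 px

678 − 5·24 = 558; ÷6 gives c = 93 px.
Span of 4: 4·93 + 3·24 = 372 + 72 = 444 px.
Inner content = 444 − 2·20 = 404 px.
404 − 1·25 = 379; ÷2 gives d = 189.5 px.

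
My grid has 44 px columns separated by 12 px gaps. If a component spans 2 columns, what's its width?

Span of 2: 2·44 + 1·12 = 88 + 12 = 100 px.

100 px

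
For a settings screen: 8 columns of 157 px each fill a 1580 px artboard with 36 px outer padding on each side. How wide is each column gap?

Subtract both margins: 1580 − 2·36 = 1508 px.
Columns use 1256 px, leaving 252 px across 7 column gaps = 36 px each.

36 px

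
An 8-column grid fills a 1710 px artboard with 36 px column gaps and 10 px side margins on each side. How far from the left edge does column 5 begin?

873 px

Content = 1710 − 2·10 = 1690 px.
8c + 7·36 = 1690 → 8c = 1438 → c = 179.75 px.
Each column+gutter stride is 215.75 px; 4 of them past the 10 px margin is 10 + 863 = 873 px.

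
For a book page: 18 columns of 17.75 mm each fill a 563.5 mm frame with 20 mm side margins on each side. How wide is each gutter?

12 mm

Take off 40 mm of margins, leaving 523.5 mm.
Columns use 319.5 mm, leaving 204 mm across 17 gutters = 12 mm each.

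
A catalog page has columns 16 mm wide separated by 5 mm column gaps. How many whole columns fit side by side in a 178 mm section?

8 columns

Each extra column adds 16 + 5 = 21 mm.
(178 + 5) / 21 = 8.71, so 8 columns fit.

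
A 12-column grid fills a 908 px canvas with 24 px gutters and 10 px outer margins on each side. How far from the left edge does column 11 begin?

Content = 908 − 2·10 = 888 px.
888 − 11·24 = 624; ÷12 gives c = 52 px.
Each column+gutter stride is 76 px; 10 of them past the 10 px margin is 10 + 760 = 770 px.

770 px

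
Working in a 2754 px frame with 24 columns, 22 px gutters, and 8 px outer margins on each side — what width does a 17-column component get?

Subtract both margins: 2754 − 2·8 = 2738 px.
2738 − 23·22 = 2232; ÷24 gives c = 93 px.
Span of 17: 17·93 + 16·22 = 1581 + 352 = 1933 px.

1933 px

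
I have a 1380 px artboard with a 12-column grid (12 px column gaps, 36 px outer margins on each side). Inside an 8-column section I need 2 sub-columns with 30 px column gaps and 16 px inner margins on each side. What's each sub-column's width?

Outer content = 1380 − 2·36 = 1308 px.
Subtracting 11 column gaps of 12 leaves 1176 for 12 columns, so c = 98 px.
8-column span = 8·98 + 7·12 = 868 px.
Inner content = 868 − 2·16 = 836 px.
836 − 1·30 = 806; ÷2 gives d = 403 px.

403 px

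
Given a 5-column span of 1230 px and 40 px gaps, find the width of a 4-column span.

5 columns + 4 gaps: 5c + 4·40 = 1230.
5c = 1230 − 160 = 1070, so c = 214 px.
4-column span = 4·214 + 3·40 = 976 px.

976 px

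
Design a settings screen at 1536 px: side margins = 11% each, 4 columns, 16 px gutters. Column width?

Each margin = 11% of 1536 = 168.96 px; content = 1536 − 2·168.96 = 1198.08 px.
4c + 3·16 = 1198.08 → 4c = 1150.08 → c = 287.52 px.

287.52 px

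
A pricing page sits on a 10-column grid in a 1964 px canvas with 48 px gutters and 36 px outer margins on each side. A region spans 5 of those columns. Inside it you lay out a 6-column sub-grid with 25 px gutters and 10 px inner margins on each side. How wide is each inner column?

129.5 px

Outer content = 1964 − 2·36 = 1892 px.
1892 − 9·48 = 1460; ÷10 gives c = 146 px.
5 columns plus 4 gutters: 730 + 192 = 922 px.
Inner content = 922 − 2·10 = 902 px.
Subtracting 5 gutters of 25 leaves 777 for 6 columns, so d = 129.5 px.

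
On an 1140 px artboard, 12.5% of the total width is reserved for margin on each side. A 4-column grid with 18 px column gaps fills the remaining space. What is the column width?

Margins: 12.5% × 1140 = 142.5 px each, so content = 1140 − 285 = 855 px.
Subtracting 3 column gaps of 18 leaves 801 for 4 columns, so c = 200.25 px.

200.25 px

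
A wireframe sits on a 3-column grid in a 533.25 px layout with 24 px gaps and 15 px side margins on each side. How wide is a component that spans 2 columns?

327.5 px

Inside the margins: 533.25 − 30 = 503.25 px.
503.25 − 2·24 = 455.25; ÷3 gives c = 151.75 px.
2 columns plus 1 gap: 303.5 + 24 = 327.5 px.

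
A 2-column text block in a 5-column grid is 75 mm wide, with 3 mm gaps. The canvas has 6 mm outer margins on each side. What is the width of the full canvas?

204 mm

2c + 1·3 = 75 → 2c = 72 → c = 36 mm.
Total width: 2·6 + 5·36 + 4·3 = 204 mm.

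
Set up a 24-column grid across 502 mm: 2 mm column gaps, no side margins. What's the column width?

Subtracting 23 column gaps of 2 leaves 456 for 24 columns, so c = 19 mm.

19 mm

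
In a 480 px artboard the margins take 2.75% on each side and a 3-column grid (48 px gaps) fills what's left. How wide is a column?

Each margin = 2.75% of 480 = 13.2 px; content = 480 − 2·13.2 = 453.6 px.
3c + 2·48 = 453.6 → 3c = 357.6 → c = 119.2 px.

119.2 px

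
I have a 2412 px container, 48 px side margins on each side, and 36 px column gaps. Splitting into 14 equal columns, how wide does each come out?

Take off 96 px of margins, leaving 2316 px.
14c + 13·36 = 2316 → 14c = 1848 → c = 132 px.

132 px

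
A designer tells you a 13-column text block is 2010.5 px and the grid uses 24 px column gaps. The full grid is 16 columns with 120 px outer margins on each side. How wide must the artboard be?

2720 px

2010.5 − 12·24 = 1722.5; ÷13 gives c = 132.5 px.
Adding margins, columns and gutters: 240 + 2120 + 360 = 2720 px.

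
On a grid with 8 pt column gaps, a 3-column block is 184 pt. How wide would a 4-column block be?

184 − 2·8 = 168; ÷3 gives c = 56 pt.
4-column span = 4·56 + 3·8 = 248 pt.

248 pt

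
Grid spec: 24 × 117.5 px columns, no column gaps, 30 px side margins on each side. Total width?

Total width: 2·30 + 24·117.5 = 2880 px.

2880 px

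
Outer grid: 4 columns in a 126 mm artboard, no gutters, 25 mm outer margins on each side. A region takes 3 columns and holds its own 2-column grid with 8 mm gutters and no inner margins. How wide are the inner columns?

Subtract both margins: 126 − 2·25 = 76 mm.
76 / 4 = 19 mm per column.
3-column span = 3·19 = 57 mm.
57 − 1·8 = 49; ÷2 gives d = 24.5 mm.

24.5 mm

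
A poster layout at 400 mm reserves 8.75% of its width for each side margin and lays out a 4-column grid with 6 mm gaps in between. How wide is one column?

78 mm

400 × (1 − 2·8.75%) = 400 × 82.5% = 330 mm for the columns.
4c + 3·6 = 330 → 4c = 312 → c = 78 mm.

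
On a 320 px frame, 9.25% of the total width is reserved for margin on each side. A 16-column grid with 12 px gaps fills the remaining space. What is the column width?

Each margin = 9.25% of 320 = 29.6 px; content = 320 − 2·29.6 = 260.8 px.
260.8 − 15·12 = 80.8; ÷16 gives c = 5.05 px.

5.05 px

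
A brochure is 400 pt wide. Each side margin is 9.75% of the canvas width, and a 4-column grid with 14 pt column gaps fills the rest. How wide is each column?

Margins: 9.75% × 400 = 39 pt each, so content = 400 − 78 = 322 pt.
Subtracting 3 column gaps of 14 leaves 280 for 4 columns, so c = 70 pt.

70 pt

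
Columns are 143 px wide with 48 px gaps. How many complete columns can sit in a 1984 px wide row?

10 columns

k columns need k·143 + (k−1)·48 = k·191 − 48.
k·191 − 48 ≤ 1984 → k ≤ 2032 / 191 ≈ 10.64, so k = 10.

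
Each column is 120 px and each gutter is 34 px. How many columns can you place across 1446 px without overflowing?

k columns need k·120 + (k−1)·34 = k·154 − 34.
k·154 − 34 ≤ 1446 → k ≤ 1480 / 154 ≈ 9.61, so k = 9.

9 columns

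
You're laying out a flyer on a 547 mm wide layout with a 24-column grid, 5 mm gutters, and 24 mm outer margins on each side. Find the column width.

16 mm

Take off 48 mm of margins, leaving 499 mm.
499 − 23·5 = 384; ÷24 gives c = 16 mm.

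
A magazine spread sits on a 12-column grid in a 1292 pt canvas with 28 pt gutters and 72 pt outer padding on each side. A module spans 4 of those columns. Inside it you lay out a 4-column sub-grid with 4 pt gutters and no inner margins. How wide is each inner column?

88 pt

Take off 144 pt of margins, leaving 1148 pt.
12c + 11·28 = 1148 → 12c = 840 → c = 70 pt.
4-column span = 4·70 + 3·28 = 364 pt.
364 − 3·4 = 352; ÷4 gives d = 88 pt.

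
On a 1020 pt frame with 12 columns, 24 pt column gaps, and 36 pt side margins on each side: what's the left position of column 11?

846 pt

Take off 72 pt of margins, leaving 948 pt.
Subtracting 11 column gaps of 24 leaves 684 for 12 columns, so c = 57 pt.
Column 11 starts at margin + 10·(column + gutter) = 36 + 10·81 = 846 pt.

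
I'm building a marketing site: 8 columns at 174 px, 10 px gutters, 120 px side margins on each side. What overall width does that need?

Artboard = 2·120 + 8·174 + 7·10 = 240 + 1392 + 70 = 1702 px.

1702 px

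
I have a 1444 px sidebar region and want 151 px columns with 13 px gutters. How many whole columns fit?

8 columns: 8·151 + 7·13 = 1299 px ≤ 1444.
9 columns: 1463 px > 1444. So 8.

8 columns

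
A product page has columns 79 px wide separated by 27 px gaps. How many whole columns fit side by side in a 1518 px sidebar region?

14 columns: 14·79 + 13·27 = 1457 px ≤ 1518.
15 columns: 1563 px > 1518. So 14.

14 columns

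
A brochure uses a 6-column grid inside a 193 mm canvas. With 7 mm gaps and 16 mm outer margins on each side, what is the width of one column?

21 mm

Take off 32 mm of margins, leaving 161 mm.
6 columns + 5 gaps: 6c + 5·7 = 161.
6c = 161 − 35 = 126, so c = 21 mm.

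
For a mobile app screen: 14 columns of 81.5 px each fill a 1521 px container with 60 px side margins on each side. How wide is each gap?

20 px

Content width = 1521 − 2·60 = 1401 px.
14 columns take 14·81.5 = 1141 px; remaining 260 splits into 13 gaps.
g = 260 / 13 = 20 px.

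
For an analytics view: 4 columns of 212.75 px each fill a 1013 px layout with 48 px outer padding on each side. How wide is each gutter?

Inside the margins: 1013 − 96 = 917 px.
4 columns take 4·212.75 = 851 px; remaining 66 splits into 3 gutters.
g = 66 / 3 = 22 px.

22 px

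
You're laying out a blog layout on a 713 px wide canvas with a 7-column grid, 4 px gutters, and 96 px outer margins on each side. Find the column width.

71 px

Take off 192 px of margins, leaving 521 px.
7 columns + 6 gutters: 7c + 6·4 = 521.
7c = 521 − 24 = 497, so c = 71 px.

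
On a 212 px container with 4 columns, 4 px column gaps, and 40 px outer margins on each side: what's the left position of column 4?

Content = 212 − 2·40 = 132 px.
4 columns + 3 column gaps: 4c + 3·4 = 132.
4c = 132 − 12 = 120, so c = 30 px.
Before column 4: the margin + 3 columns + 3 column gaps.
Offset = 40 + 3·(30 + 4) = 40 + 102 = 142 px.

142 px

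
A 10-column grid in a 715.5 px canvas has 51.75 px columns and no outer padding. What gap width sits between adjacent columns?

22 px

Columns use 517.5 px, leaving 198 px across 9 gaps = 22 px each.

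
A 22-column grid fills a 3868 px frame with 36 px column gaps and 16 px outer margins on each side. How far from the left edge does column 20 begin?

Inside the margins: 3868 − 32 = 3836 px.
22c + 21·36 = 3836 → 22c = 3080 → c = 140 px.
Column 20 starts at margin + 19·(column + gutter) = 16 + 19·176 = 3360 px.

3360 px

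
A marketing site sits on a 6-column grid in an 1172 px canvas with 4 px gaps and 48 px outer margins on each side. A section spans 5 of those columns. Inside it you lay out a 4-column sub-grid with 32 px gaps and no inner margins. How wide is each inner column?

200 px

Outer content = 1172 − 2·48 = 1076 px.
6c + 5·4 = 1076 → 6c = 1056 → c = 176 px.
5 columns plus 4 gaps: 880 + 16 = 896 px.
896 − 3·32 = 800; ÷4 gives d = 200 px.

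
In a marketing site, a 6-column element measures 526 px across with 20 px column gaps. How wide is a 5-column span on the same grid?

526 − 5·20 = 426; ÷6 gives c = 71 px.
Span of 5: 5·71 + 4·20 = 355 + 80 = 435 px.

435 px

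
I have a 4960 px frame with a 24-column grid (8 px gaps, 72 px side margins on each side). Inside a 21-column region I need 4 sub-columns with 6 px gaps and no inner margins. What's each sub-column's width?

1048.75 px

Inside the margins: 4960 − 144 = 4816 px.
4816 − 23·8 = 4632; ÷24 gives c = 193 px.
21 columns plus 20 gaps: 4053 + 160 = 4213 px.
Subtracting 3 gaps of 6 leaves 4195 for 4 columns, so d = 1048.75 px.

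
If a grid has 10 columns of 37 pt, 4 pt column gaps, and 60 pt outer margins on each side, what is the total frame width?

526 pt

Frame = 2·60 + 10·37 + 9·4 = 120 + 370 + 36 = 526 pt.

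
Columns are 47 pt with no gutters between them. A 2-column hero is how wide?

2-column span = 2·47 = 94 pt.

94 pt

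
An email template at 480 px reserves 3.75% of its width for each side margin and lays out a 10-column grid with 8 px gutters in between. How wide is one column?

Margins: 3.75% × 480 = 18 px each, so content = 480 − 36 = 444 px.
Subtracting 9 gutters of 8 leaves 372 for 10 columns, so c = 37.2 px.

37.2 px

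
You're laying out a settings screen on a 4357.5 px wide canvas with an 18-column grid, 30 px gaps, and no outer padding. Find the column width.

213.75 px

Subtracting 17 gaps of 30 leaves 3847.5 for 18 columns, so c = 213.75 px.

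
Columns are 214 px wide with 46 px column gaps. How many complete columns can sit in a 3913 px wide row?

k columns need k·214 + (k−1)·46 = k·260 − 46.
k·260 − 46 ≤ 3913 → k ≤ 3959 / 260 ≈ 15.23, so k = 15.

15 columns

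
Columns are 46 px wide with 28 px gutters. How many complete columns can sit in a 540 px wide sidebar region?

7 columns: 7·46 + 6·28 = 490 px ≤ 540.
8 columns: 564 px > 540. So 7.

7 columns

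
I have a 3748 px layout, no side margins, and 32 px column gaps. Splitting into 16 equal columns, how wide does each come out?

204.25 px

16 columns + 15 column gaps: 16c + 15·32 = 3748.
16c = 3748 − 480 = 3268, so c = 204.25 px.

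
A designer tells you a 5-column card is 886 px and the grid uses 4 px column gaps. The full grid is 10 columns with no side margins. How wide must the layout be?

Subtracting 4 column gaps of 4 leaves 870 for 5 columns, so c = 174 px.
Layout = 10·174 + 9·4 = 1740 + 36 = 1776 px.

1776 px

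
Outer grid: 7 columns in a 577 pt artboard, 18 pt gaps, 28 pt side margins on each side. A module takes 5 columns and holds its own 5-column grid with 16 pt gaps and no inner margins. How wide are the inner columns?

60.6 pt

Subtract both margins: 577 − 2·28 = 521 pt.
7c + 6·18 = 521 → 7c = 413 → c = 59 pt.
5 columns plus 4 gaps: 295 + 72 = 367 pt.
5d + 4·16 = 367 → 5d = 303 → d = 60.6 pt.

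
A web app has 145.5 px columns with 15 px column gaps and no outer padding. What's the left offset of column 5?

642 px

No margin, so column 5 starts at 4·(column + gutter) = 4·160.5 = 642 px.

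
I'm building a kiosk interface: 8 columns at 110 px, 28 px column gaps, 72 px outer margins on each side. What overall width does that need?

Total width: 2·72 + 8·110 + 7·28 = 1220 px.

1220 px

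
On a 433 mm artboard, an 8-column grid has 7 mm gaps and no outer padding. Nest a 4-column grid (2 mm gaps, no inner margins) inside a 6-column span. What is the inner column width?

8c + 7·7 = 433 → 8c = 384 → c = 48 mm.
Span of 6: 6·48 + 5·7 = 288 + 35 = 323 mm.
4d + 3·2 = 323 → 4d = 317 → d = 79.25 mm.

79.25 mm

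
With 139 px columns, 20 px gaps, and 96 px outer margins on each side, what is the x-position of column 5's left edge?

Before column 5: the margin + 4 columns + 4 gaps.
Offset = 96 + 4·(139 + 20) = 96 + 636 = 732 px.

732 px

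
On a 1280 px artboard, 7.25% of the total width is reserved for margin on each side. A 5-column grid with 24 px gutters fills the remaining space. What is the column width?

199.68 px

Each margin = 7.25% of 1280 = 92.8 px; content = 1280 − 2·92.8 = 1094.4 px.
5 columns + 4 gutters: 5c + 4·24 = 1094.4.
5c = 1094.4 − 96 = 998.4, so c = 199.68 px.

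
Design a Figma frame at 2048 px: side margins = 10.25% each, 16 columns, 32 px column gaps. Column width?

71.76 px

Margins: 10.25% × 2048 = 209.92 px each, so content = 2048 − 419.84 = 1628.16 px.
Subtracting 15 column gaps of 32 leaves 1148.16 for 16 columns, so c = 71.76 px.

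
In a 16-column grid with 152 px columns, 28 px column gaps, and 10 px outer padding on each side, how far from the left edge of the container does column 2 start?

190 px

Column 2 starts at margin + 1·(column + gutter) = 10 + 1·180 = 190 px.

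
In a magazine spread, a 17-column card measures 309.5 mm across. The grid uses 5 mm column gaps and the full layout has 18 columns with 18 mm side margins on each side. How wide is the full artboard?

364 mm

17 columns + 16 column gaps: 17c + 16·5 = 309.5.
17c = 309.5 − 80 = 229.5, so c = 13.5 mm.
Adding margins, columns and gutters: 36 + 243 + 85 = 364 mm.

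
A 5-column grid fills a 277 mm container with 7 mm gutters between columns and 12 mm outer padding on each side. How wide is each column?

45 mm

Take off 24 mm of margins, leaving 253 mm.
253 − 4·7 = 225; ÷5 gives c = 45 mm.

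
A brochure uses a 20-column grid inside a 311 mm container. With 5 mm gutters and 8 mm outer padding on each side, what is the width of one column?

Subtract both margins: 311 − 2·8 = 295 mm.
Subtracting 19 gutters of 5 leaves 200 for 20 columns, so c = 10 mm.

10 mm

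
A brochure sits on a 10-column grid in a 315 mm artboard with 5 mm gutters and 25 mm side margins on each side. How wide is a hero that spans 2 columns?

Content width = 315 − 2·25 = 265 mm.
Subtracting 9 gutters of 5 leaves 220 for 10 columns, so c = 22 mm.
2-column span = 2·22 + 1·5 = 49 mm.

49 mm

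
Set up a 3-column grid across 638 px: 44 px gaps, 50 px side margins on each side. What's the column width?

150 px

Take off 100 px of margins, leaving 538 px.
3c + 2·44 = 538 → 3c = 450 → c = 150 px.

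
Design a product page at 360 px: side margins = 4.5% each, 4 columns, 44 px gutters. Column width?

Margins: 4.5% × 360 = 16.2 px each, so content = 360 − 32.4 = 327.6 px.
327.6 − 3·44 = 195.6; ÷4 gives c = 48.9 px.

48.9 px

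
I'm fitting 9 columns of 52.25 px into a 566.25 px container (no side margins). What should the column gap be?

9 columns take 9·52.25 = 470.25 px; remaining 96 splits into 8 column gaps.
g = 96 / 8 = 12 px.

12 px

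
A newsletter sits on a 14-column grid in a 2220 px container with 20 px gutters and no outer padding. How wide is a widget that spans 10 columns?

14 columns + 13 gutters: 14c + 13·20 = 2220.
14c = 2220 − 260 = 1960, so c = 140 px.
Span of 10: 10·140 + 9·20 = 1400 + 180 = 1580 px.

1580 px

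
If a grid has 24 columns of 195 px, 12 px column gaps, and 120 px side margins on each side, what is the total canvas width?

5196 px

Canvas = 2·120 + 24·195 + 23·12 = 240 + 4680 + 276 = 5196 px.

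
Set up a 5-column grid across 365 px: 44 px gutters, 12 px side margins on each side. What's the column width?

33 px

Content width = 365 − 2·12 = 341 px.
341 − 4·44 = 165; ÷5 gives c = 33 px.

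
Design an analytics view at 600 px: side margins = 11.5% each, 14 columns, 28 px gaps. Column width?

Each margin = 11.5% of 600 = 69 px; content = 600 − 2·69 = 462 px.
462 − 13·28 = 98; ÷14 gives c = 7 px.

7 px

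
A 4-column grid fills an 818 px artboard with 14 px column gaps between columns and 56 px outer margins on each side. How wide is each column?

Subtract both margins: 818 − 2·56 = 706 px.
Subtracting 3 column gaps of 14 leaves 664 for 4 columns, so c = 166 px.

166 px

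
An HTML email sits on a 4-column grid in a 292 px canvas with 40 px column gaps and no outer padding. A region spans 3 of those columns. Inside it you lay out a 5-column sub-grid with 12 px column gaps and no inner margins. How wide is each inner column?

Subtracting 3 column gaps of 40 leaves 172 for 4 columns, so c = 43 px.
Span of 3: 3·43 + 2·40 = 129 + 80 = 209 px.
5d + 4·12 = 209 → 5d = 161 → d = 32.2 px.

32.2 px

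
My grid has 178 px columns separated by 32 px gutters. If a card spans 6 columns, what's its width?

6-column span = 6·178 + 5·32 = 1228 px.

1228 px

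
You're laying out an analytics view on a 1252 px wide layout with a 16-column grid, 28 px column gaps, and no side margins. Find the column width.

16 columns + 15 column gaps: 16c + 15·28 = 1252.
16c = 1252 − 420 = 832, so c = 52 px.

52 px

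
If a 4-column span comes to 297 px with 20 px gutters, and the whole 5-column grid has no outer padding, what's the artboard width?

376.25 px

Subtracting 3 gutters of 20 leaves 237 for 4 columns, so c = 59.25 px.
Summing: 296.25 + 80 = 376.25 px.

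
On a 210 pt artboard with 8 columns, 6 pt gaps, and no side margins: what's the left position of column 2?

8c + 7·6 = 210 → 8c = 168 → c = 21 pt.
No margin, so column 2 starts at 1·(column + gutter) = 1·27 = 27 pt.

27 pt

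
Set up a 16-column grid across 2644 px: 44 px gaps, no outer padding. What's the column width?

124 px

2644 − 15·44 = 1984; ÷16 gives c = 124 px.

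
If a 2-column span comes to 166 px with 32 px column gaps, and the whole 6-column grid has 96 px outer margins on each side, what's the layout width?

Subtracting 1 column gap of 32 leaves 134 for 2 columns, so c = 67 px.
Adding margins, columns and gutters: 192 + 402 + 160 = 754 px.

754 px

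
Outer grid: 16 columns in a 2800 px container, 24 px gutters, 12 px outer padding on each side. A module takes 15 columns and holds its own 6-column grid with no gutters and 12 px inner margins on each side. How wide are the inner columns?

429.5 px

Outer content = 2800 − 2·12 = 2776 px.
Subtracting 15 gutters of 24 leaves 2416 for 16 columns, so c = 151 px.
15 columns plus 14 gutters: 2265 + 336 = 2601 px.
Inner content = 2601 − 2·12 = 2577 px.
2577 / 6 = 429.5 px per column.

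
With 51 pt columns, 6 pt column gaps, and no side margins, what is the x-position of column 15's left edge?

Each column+gutter stride is 57 pt; with no margin, 14 of them is 798 pt.

798 pt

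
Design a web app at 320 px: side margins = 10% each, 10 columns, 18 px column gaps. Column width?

320 × (1 − 2·10%) = 320 × 80% = 256 px for the columns.
10 columns + 9 column gaps: 10c + 9·18 = 256.
10c = 256 − 162 = 94, so c = 9.4 px.

9.4 px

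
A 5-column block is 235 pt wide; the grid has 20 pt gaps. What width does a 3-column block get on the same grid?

5c + 4·20 = 235 → 5c = 155 → c = 31 pt.
Span of 3: 3·31 + 2·20 = 93 + 40 = 133 pt.

133 pt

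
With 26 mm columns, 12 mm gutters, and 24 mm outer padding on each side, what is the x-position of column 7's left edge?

Column 7 starts at margin + 6·(column + gutter) = 24 + 6·38 = 252 mm.

252 mm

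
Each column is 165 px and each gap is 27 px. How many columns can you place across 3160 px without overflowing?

16 columns

Each extra column adds 165 + 27 = 192 px.
(3160 + 27) / 192 = 16.60, so 16 columns fit.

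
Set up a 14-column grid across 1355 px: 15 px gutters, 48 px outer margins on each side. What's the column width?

Take off 96 px of margins, leaving 1259 px.
14 columns + 13 gutters: 14c + 13·15 = 1259.
14c = 1259 − 195 = 1064, so c = 76 px.

76 px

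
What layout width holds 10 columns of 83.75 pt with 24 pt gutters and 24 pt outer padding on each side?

1101.5 pt

Adding margins, columns and gutters: 48 + 837.5 + 216 = 1101.5 pt.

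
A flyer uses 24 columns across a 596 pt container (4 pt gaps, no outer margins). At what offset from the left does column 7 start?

24c + 23·4 = 596 → 24c = 504 → c = 21 pt.
Before column 7: 6 columns + 6 gaps.
Offset = 6·(21 + 4) = 6·25 = 150 pt.

150 pt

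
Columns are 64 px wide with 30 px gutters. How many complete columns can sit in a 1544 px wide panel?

k columns need k·64 + (k−1)·30 = k·94 − 30.
k·94 − 30 ≤ 1544 → k ≤ 1574 / 94 ≈ 16.74, so k = 16.

16 columns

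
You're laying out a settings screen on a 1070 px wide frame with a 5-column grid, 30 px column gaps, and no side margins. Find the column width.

190 px

5 columns + 4 column gaps: 5c + 4·30 = 1070.
5c = 1070 − 120 = 950, so c = 190 px.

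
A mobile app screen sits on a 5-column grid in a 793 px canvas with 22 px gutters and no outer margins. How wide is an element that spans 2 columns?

5 columns + 4 gutters: 5c + 4·22 = 793.
5c = 793 − 88 = 705, so c = 141 px.
Span of 2: 2·141 + 1·22 = 282 + 22 = 304 px.

304 px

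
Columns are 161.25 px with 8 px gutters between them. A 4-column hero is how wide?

4-column span = 4·161.25 + 3·8 = 669 px.

669 px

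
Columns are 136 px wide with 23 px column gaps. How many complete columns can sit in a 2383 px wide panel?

15 columns: 15·136 + 14·23 = 2362 px ≤ 2383.
16 columns: 2521 px > 2383. So 15.

15 columns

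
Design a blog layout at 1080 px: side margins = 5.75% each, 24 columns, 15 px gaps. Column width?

1080 × (1 − 2·5.75%) = 1080 × 88.5% = 955.8 px for the columns.
955.8 − 23·15 = 610.8; ÷24 gives c = 25.45 px.

25.45 px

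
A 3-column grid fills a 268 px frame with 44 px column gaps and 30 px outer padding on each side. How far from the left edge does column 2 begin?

Inside the margins: 268 − 60 = 208 px.
208 − 2·44 = 120; ÷3 gives c = 40 px.
Column 2 starts at margin + 1·(column + gutter) = 30 + 1·84 = 114 px.

114 px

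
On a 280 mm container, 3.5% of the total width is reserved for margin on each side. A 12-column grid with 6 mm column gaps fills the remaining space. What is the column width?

Margins: 3.5% × 280 = 9.8 mm each, so content = 280 − 19.6 = 260.4 mm.
12 columns + 11 column gaps: 12c + 11·6 = 260.4.
12c = 260.4 − 66 = 194.4, so c = 16.2 mm.

16.2 mm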